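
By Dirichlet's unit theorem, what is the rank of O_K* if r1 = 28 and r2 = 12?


By Dirichlet's unit theorem:
rank = r1 + r2 - 1
= 28 + 12 - 1
= 39

39


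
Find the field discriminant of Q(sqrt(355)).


For K = Q(sqrt(d)) with d squarefree: disc(K) = d if d = 1 mod 4, and disc(K) = 4d if d = 2 or 3 mod 4.
Here d = 355, and d mod 4 = 3.
d = 3 mod 4, not 1 (O_K = Z[sqrt(d)]), so disc(K) = 4d = 4 * (355) = 1420

1420


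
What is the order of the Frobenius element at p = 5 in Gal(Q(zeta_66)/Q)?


The Frobenius at p in Gal(Q(zeta_n)/Q) = (Z/nZ)* is the class of p, so its order is ord_66(5), the smallest k >= 1 with 5^k = 1 mod 66.
n = 66 = 2 * 3 * 11, phi(66) = 20; the order divides phi(n).
Divisors of 20: 1, 2, 4, 5, 10, 20
Repeated squaring mod 66: 5^1 = 5, 5^2 = 25, 5^4 = 31, 5^8 = 37, 5^16 = 49
Test divisors in increasing order:
  k=1: 5^1 = 5 mod 66
  k=2: 5^2 = 25 mod 66
  k=4: 5^4 = 31 mod 66
  k=5: 5^5 = 31 * 5 = 23 mod 66
  k=10: 5^10 = 37 * 25 = 1 mod 66  <- first divisor giving 1
Order = 10

10


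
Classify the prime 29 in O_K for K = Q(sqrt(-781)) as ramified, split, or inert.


K = Q(sqrt(-781)). Since d mod 4 = 3, disc(K) = -3124.
Check p | disc: -3124 mod 29 = 8.
p does not divide disc. Compute Legendre symbol (d/p):
2^((29-1)/2) mod 29 = -1
(d/p) = -1, so p is inert: (p) stays prime with e=1, f=2, g=1.
Therefore p is inert.

inert


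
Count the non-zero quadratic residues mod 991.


For prime p, the number of non-zero quadratic residues is (p-1)/2.
= (991-1)/2
= 495

495


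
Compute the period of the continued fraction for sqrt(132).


Run the CF algorithm for sqrt(132).
a_0 = floor(sqrt(132)) = 11; set m_0=0, q_0=1.
Recurrence: m' = q*a - m,  q' = (d - m'^2)/q,  a' = floor((a_0 + m')/q').
  step 1: m=11, q=11, a=2
  step 2: m=11, q=1, a=22
a_2 = 2*a_0 = 22, so the period closes here.
sqrt(132) = [11; 2, 22]
Period length = 2

2


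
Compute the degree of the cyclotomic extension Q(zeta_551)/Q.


The degree equals Euler's totient phi(551).
551 = 19 * 29
phi(551) = 504

504


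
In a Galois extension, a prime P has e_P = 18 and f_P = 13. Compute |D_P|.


|D_P| = e * f
= 18 * 13
= 234

234


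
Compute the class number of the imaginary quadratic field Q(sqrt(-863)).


K = Q(sqrt(-863)). d mod 4 = 1, so D = disc(K) = d = -863
h(K) equals the number of primitive reduced positive-definite forms (a, b, c) = a*x^2 + b*x*y + c*y^2 with b^2 - 4ac = D,
where reduced means |b| <= a <= c, with b >= 0 whenever |b| = a or a = c, and primitive means gcd(a, b, c) = 1.
Reduced forces 3a^2 <= |D| = 863, so 1 <= a <= 16; b must have the parity of D, and c = (b^2 - D)/(4a) must be an integer >= a.
Enumerate a = 1..16, b in [-a, a]:
  a=1: (1, 1, 216)  [1]
  a=2: (2, -1, 108), (2, 1, 108)  [2]
  a=3: (3, -1, 72), (3, 1, 72)  [2]
  a=4: (4, -1, 54), (4, 1, 54)  [2]
  a=5: none
  a=6: (6, -5, 37), (6, -1, 36), (6, 1, 36), (6, 5, 37)  [4]
  a=7: none
  a=8: (8, -1, 27), (8, 1, 27)  [2]
  a=9: (9, -1, 24), (9, 1, 24)  [2]
  a=10..11: none
  a=12: (12, -7, 19), (12, -1, 18), (12, 1, 18), (12, 7, 19)  [4]
  a=13..15: none
  a=16: (16, -15, 17), (16, 15, 17)  [2]
Total reduced forms: 1 + 2 + 2 + 2 + 4 + 2 + 2 + 4 + 2 = 21
h = 21

21


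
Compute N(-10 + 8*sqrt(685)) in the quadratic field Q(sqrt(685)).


N(a + b*sqrt(d)) = a^2 - d*b^2
= (-10)^2 - (685)*(8)^2
= 100 - 43840
= -43740

-43740


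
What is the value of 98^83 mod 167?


p = 167 is prime and the exponent is (p-1)/2 = 83, so by Euler's criterion 98^83 = (98/167) = +1 or -1 mod 167.
Compute by square-and-multiply:
  83 = 64 + 16 + 2 + 1 (binary 1010011)
  Repeated squaring mod 167: 98^1 = 98, 98^2 = 85, 98^4 = 44, 98^8 = 99, 98^16 = 115, 98^32 = 32, 98^64 = 22
  98^83 = 98^64 * 98^16 * 98^2 * 98^1 = 22 * 115 * 85 * 98 mod 167
    22 * 115 = 2530 = 25 mod 167
    25 * 85 = 2125 = 121 mod 167
    121 * 98 = 11858 = 1 mod 167
  98^83 = 1 mod 167
Result 1: 98 is a quadratic residue mod 167.
98^83 mod 167 = 1

1


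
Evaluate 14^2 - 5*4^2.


x^2 - d*y^2
= 14^2 - 5*4^2
= 196 - 80
= 116

116


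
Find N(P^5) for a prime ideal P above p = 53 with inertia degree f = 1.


N(P^a) = p^(a*f)
= 53^(5*1)
= 53^5
= 418195493

418195493


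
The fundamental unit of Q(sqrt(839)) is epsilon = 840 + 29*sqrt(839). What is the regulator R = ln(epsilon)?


epsilon = 840 + 29*sqrt(839)
= 1679.9994
R = ln(1679.9994)
= 7.4265

7.4265


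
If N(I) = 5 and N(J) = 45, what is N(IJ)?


N(IJ) = N(I) * N(J)
= 5 * 45
= 225

225


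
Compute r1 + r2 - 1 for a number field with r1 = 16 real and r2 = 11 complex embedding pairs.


By Dirichlet's unit theorem:
rank = r1 + r2 - 1
= 16 + 11 - 1
= 26

26


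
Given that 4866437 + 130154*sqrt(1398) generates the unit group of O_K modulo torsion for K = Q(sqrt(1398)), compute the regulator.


epsilon = 4866437 + 130154*sqrt(1398)
= 9.7329e+06
R = ln(9.7329e+06)
= 16.0910

16.0910


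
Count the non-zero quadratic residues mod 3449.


For prime p, the number of non-zero quadratic residues is (p-1)/2.
= (3449-1)/2
= 1724

1724


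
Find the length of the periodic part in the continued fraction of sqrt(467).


Run the CF algorithm for sqrt(467).
a_0 = floor(sqrt(467)) = 21; set m_0=0, q_0=1.
Recurrence: m' = q*a - m,  q' = (d - m'^2)/q,  a' = floor((a_0 + m')/q').
  step 1: m=21, q=26, a=1
  step 2: m=5, q=17, a=1
  step 3: m=12, q=19, a=1
  step 4: m=7, q=22, a=1
  step 5: m=15, q=11, a=3
  step 6: m=18, q=13, a=3
  step 7: m=21, q=2, a=21
  step 8: m=21, q=13, a=3
  step 9: m=18, q=11, a=3
  step 10: m=15, q=22, a=1
  step 11: m=7, q=19, a=1
  step 12: m=12, q=17, a=1
  step 13: m=5, q=26, a=1
  step 14: m=21, q=1, a=42
a_14 = 2*a_0 = 42, so the period closes here.
sqrt(467) = [21; 1, 1, 1, 1, 3, 3, 21, 3, 3, 1, 1, 1, 1, 42]
Period length = 14

14


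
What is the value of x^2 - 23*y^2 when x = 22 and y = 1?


x^2 - d*y^2
= 22^2 - 23*1^2
= 484 - 23
= 461

461


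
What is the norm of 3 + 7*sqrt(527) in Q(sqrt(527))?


N(a + b*sqrt(d)) = a^2 - d*b^2
= (3)^2 - (527)*(7)^2
= 9 - 25823
= -25814

-25814


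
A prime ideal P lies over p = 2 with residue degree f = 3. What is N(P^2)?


N(P^a) = p^(a*f)
= 2^(2*3)
= 2^6
= 64

64


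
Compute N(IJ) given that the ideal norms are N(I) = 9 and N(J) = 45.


N(IJ) = N(I) * N(J)
= 9 * 45
= 405

405


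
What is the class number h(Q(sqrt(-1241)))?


K = Q(sqrt(-1241)). d mod 4 = 3, so D = disc(K) = 4d = -4964
h(K) equals the number of primitive reduced positive-definite forms (a, b, c) = a*x^2 + b*x*y + c*y^2 with b^2 - 4ac = D,
where reduced means |b| <= a <= c, with b >= 0 whenever |b| = a or a = c, and primitive means gcd(a, b, c) = 1.
Reduced forces 3a^2 <= |D| = 4964, so 1 <= a <= 40; b must have the parity of D, and c = (b^2 - D)/(4a) must be an integer >= a.
Enumerate a = 1..40, b in [-a, a]:
  a=1: (1, 0, 1241)  [1]
  a=2: (2, 2, 621)  [1]
  a=3: (3, -2, 414), (3, 2, 414)  [2]
  a=4: none
  a=5: (5, -4, 249), (5, 4, 249)  [2]
  a=6: (6, -2, 207), (6, 2, 207)  [2]
  a=7..8: none
  a=9: (9, -2, 138), (9, 2, 138)  [2]
  a=10: (10, -6, 125), (10, 6, 125)  [2]
  a=11..14: none
  a=15: (15, -14, 86), (15, -4, 83), (15, 4, 83), (15, 14, 86)  [4]
  a=16: none
  a=17: (17, 0, 73)  [1]
  a=18: (18, -2, 69), (18, 2, 69)  [2]
  a=19..22: none
  a=23: (23, -2, 54), (23, 2, 54)  [2]
  a=24: none
  a=25: (25, -6, 50), (25, 6, 50)  [2]
  a=26: none
  a=27: (27, -2, 46), (27, 2, 46)  [2]
  a=28: none
  a=29: (29, -16, 45), (29, 16, 45)  [2]
  a=30: (30, -26, 47), (30, -14, 43), (30, 14, 43), (30, 26, 47)  [4]
  a=31..33: none
  a=34: (34, 34, 45)  [1]
  a=35..40: none
Total reduced forms: 1 + 1 + 2 + 2 + 2 + 2 + 2 + 4 + 1 + 2 + 2 + 2 + 2 + 2 + 4 + 1 = 32
h = 32

32


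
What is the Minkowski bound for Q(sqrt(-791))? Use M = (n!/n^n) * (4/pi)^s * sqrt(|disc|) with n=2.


d = -791, d mod 4 = 1, so disc(K) = d = -791; |disc(K)| = 791
Imaginary quadratic field, so n = 2, s = r2 = 1, r1 = 0
M = (n!/n^n) * (4/pi)^s * sqrt(|disc(K)|) = (2!/2^2) * (4/pi)^1 * sqrt(791)
= 0.5 * 1.273240 * 28.124722
= 17.9048

17.9048


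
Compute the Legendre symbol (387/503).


p = 503 is prime, so compute (387/503) with the reciprocity algorithm (Jacobi-symbol steps: pull out 2s via (2/n), flip via reciprocity, reduce):
  reciprocity: (387/503) -> -(503/387)
  reduce: (116/387)
  pull out 2: (2/387) = -1  (since 387 mod 8 = 3)
  pull out 2: (2/387) = -1  (since 387 mod 8 = 3)
  reciprocity: (29/387) -> +(387/29)
  reduce: (10/29)
  pull out 2: (2/29) = -1  (since 29 mod 8 = 5)
  reciprocity: (5/29) -> +(29/5)
  reduce: (4/5)
  pull out 2: (2/5) = -1  (since 5 mod 8 = 5)
  pull out 2: (2/5) = -1  (since 5 mod 8 = 5)
  (1/5) = 1
Product of signs = 1
(387/503) = 1

1


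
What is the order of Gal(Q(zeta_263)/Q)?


|Gal(Q(zeta_263)/Q)| = phi(263)
= 262

262


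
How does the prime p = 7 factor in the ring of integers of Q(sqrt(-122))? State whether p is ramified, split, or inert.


K = Q(sqrt(-122)). Since d mod 4 = 2, disc(K) = -488.
Check p | disc: -488 mod 7 = 2.
p does not divide disc. Compute Legendre symbol (d/p):
4^((7-1)/2) mod 7 = 1
(d/p) = 1, so p splits: (p) = P*P' with e=1, f=1, g=2.
Therefore p is split.

split


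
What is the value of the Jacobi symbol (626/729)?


Compute (626/729) via quadratic reciprocity:
  pull out 2: (2/729) = +1  (since 729 mod 8 = 1)
  reciprocity: (313/729) -> +(729/313)
  reduce: (103/313)
  reciprocity: (103/313) -> +(313/103)
  reduce: (4/103)
  pull out 2: (2/103) = +1  (since 103 mod 8 = 7)
  pull out 2: (2/103) = +1  (since 103 mod 8 = 7)
  (1/103) = 1
Product of signs = 1

1


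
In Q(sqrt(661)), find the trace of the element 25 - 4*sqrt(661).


Tr(a + b*sqrt(d)) = (a + b*sqrt(d)) + (a - b*sqrt(d)) = 2a
= 2 * (25)
= 50

50


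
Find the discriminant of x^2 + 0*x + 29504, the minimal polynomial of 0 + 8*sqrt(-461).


The element 0 + 8*sqrt(-461) has minimal polynomial:
x^2 + 0*x + 29504
Discriminant = (0)^2 - 4*(29504)
= 0 - 118016
= -118016

-118016


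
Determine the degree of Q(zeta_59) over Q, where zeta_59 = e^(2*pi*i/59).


The degree equals Euler's totient phi(59).
59 = 59
phi(59) = 58

58


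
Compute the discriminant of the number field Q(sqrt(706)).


For K = Q(sqrt(d)) with d squarefree: disc(K) = d if d = 1 mod 4, and disc(K) = 4d if d = 2 or 3 mod 4.
Here d = 706, and d mod 4 = 2.
d = 2 mod 4, not 1 (O_K = Z[sqrt(d)]), so disc(K) = 4d = 4 * (706) = 2824

2824


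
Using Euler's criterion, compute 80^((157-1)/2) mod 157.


p = 157 is prime and the exponent is (p-1)/2 = 78, so by Euler's criterion 80^78 = (80/157) = +1 or -1 mod 157.
Compute by square-and-multiply:
  78 = 64 + 8 + 4 + 2 (binary 1001110)
  Repeated squaring mod 157: 80^1 = 80, 80^2 = 120, 80^4 = 113, 80^8 = 52, 80^16 = 35, 80^32 = 126, 80^64 = 19
  80^78 = 80^64 * 80^8 * 80^4 * 80^2 = 19 * 52 * 113 * 120 mod 157
    19 * 52 = 988 = 46 mod 157
    46 * 113 = 5198 = 17 mod 157
    17 * 120 = 2040 = 156 mod 157
  80^78 = 156 mod 157
Result 156 = p - 1 = -1 mod 157: 80 is a quadratic non-residue mod 157. As a residue in [0, p-1] the value is 156.
80^78 mod 157 = 156

156


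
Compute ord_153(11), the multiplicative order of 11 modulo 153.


We want ord_153(11), the smallest k >= 1 with 11^k = 1 mod 153.
n = 153 = 3^2 * 17, phi(153) = 96; the order divides phi(n).
Divisors of 96: 1, 2, 3, 4, 6, 8, 12, 16, 24, 32, 48, 96
Repeated squaring mod 153: 11^1 = 11, 11^2 = 121, 11^4 = 106, 11^8 = 67, 11^16 = 52, 11^32 = 103, 11^64 = 52
Test divisors in increasing order:
  k=1: 11^1 = 11 mod 153
  k=2: 11^2 = 121 mod 153
  k=3: 11^3 = 121 * 11 = 107 mod 153
  k=4: 11^4 = 106 mod 153
  k=6: 11^6 = 106 * 121 = 127 mod 153
  k=8: 11^8 = 67 mod 153
  k=12: 11^12 = 67 * 106 = 64 mod 153
  k=16: 11^16 = 52 mod 153
  k=24: 11^24 = 52 * 67 = 118 mod 153
  k=32: 11^32 = 103 mod 153
  k=48: 11^48 = 103 * 52 = 1 mod 153  <- first divisor giving 1
Order = 48

48


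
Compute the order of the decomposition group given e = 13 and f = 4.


|D_P| = e * f
= 13 * 4
= 52

52


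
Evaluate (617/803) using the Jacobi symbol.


Compute (617/803) via quadratic reciprocity:
  reciprocity: (617/803) -> +(803/617)
  reduce: (186/617)
  pull out 2: (2/617) = +1  (since 617 mod 8 = 1)
  reciprocity: (93/617) -> +(617/93)
  reduce: (59/93)
  reciprocity: (59/93) -> +(93/59)
  reduce: (34/59)
  pull out 2: (2/59) = -1  (since 59 mod 8 = 3)
  reciprocity: (17/59) -> +(59/17)
  reduce: (8/17)
  pull out 2: (2/17) = +1  (since 17 mod 8 = 1)
  pull out 2: (2/17) = +1  (since 17 mod 8 = 1)
  pull out 2: (2/17) = +1  (since 17 mod 8 = 1)
  (1/17) = 1
Product of signs = -1

-1


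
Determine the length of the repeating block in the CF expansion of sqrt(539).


Run the CF algorithm for sqrt(539).
a_0 = floor(sqrt(539)) = 23; set m_0=0, q_0=1.
Recurrence: m' = q*a - m,  q' = (d - m'^2)/q,  a' = floor((a_0 + m')/q').
  step 1: m=23, q=10, a=4
  step 2: m=17, q=25, a=1
  step 3: m=8, q=19, a=1
  step 4: m=11, q=22, a=1
  step 5: m=11, q=19, a=1
  step 6: m=8, q=25, a=1
  step 7: m=17, q=10, a=4
  step 8: m=23, q=1, a=46
a_8 = 2*a_0 = 46, so the period closes here.
sqrt(539) = [23; 4, 1, 1, 1, 1, 1, 4, 46]
Period length = 8

8


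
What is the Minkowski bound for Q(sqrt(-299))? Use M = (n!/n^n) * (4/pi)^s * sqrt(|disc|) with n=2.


d = -299, d mod 4 = 1, so disc(K) = d = -299; |disc(K)| = 299
Imaginary quadratic field, so n = 2, s = r2 = 1, r1 = 0
M = (n!/n^n) * (4/pi)^s * sqrt(|disc(K)|) = (2!/2^2) * (4/pi)^1 * sqrt(299)
= 0.5 * 1.273240 * 17.291616
= 11.0082

11.0082


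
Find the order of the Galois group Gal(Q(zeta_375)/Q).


|Gal(Q(zeta_375)/Q)| = phi(375)
= 200

200


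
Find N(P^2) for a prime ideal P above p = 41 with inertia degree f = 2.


N(P^a) = p^(a*f)
= 41^(2*2)
= 41^4
= 2825761

2825761


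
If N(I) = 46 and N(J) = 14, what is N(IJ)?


N(IJ) = N(I) * N(J)
= 46 * 14
= 644

644


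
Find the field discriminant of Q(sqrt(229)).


For K = Q(sqrt(d)) with d squarefree: disc(K) = d if d = 1 mod 4, and disc(K) = 4d if d = 2 or 3 mod 4.
Here d = 229, and d mod 4 = 1.
d = 1 mod 4 (O_K = Z[(1+sqrt(d))/2]), so disc(K) = d = 229

229


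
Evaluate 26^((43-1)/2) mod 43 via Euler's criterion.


p = 43 is prime and the exponent is (p-1)/2 = 21, so by Euler's criterion 26^21 = (26/43) = +1 or -1 mod 43.
Compute by square-and-multiply:
  21 = 16 + 4 + 1 (binary 10101)
  Repeated squaring mod 43: 26^1 = 26, 26^2 = 31, 26^4 = 15, 26^8 = 10, 26^16 = 14
  26^21 = 26^16 * 26^4 * 26^1 = 14 * 15 * 26 mod 43
    14 * 15 = 210 = 38 mod 43
    38 * 26 = 988 = 42 mod 43
  26^21 = 42 mod 43
Result 42 = p - 1 = -1 mod 43: 26 is a quadratic non-residue mod 43. As a residue in [0, p-1] the value is 42.
26^21 mod 43 = 42

42


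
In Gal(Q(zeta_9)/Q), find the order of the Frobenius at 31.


The Frobenius at p in Gal(Q(zeta_n)/Q) = (Z/nZ)* is the class of p, so its order is ord_9(31), the smallest k >= 1 with 31^k = 1 mod 9.
n = 9 = 3^2, phi(9) = 6; the order divides phi(n).
Divisors of 6: 1, 2, 3, 6
Repeated squaring mod 9: 31^1 = 4, 31^2 = 7, 31^4 = 4
Test divisors in increasing order:
  k=1: 31^1 = 4 mod 9
  k=2: 31^2 = 7 mod 9
  k=3: 31^3 = 7 * 4 = 1 mod 9  <- first divisor giving 1
Order = 3

3


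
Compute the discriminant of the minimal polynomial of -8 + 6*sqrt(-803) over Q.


The element -8 + 6*sqrt(-803) has minimal polynomial:
x^2 + 16*x + 28972
Discriminant = (16)^2 - 4*(28972)
= 256 - 115888
= -115632

-115632


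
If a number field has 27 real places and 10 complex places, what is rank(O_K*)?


By Dirichlet's unit theorem:
rank = r1 + r2 - 1
= 27 + 10 - 1
= 36

36


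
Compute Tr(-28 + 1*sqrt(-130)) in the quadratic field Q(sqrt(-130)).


Tr(a + b*sqrt(d)) = (a + b*sqrt(d)) + (a - b*sqrt(d)) = 2a
= 2 * (-28)
= -56

-56


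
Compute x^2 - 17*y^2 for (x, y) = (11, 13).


x^2 - d*y^2
= 11^2 - 17*13^2
= 121 - 2873
= -2752

-2752


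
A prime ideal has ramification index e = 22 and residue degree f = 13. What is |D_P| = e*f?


|D_P| = e * f
= 22 * 13
= 286

286


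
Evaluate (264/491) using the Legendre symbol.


p = 491 is prime, so compute (264/491) with the reciprocity algorithm (Jacobi-symbol steps: pull out 2s via (2/n), flip via reciprocity, reduce):
  pull out 2: (2/491) = -1  (since 491 mod 8 = 3)
  pull out 2: (2/491) = -1  (since 491 mod 8 = 3)
  pull out 2: (2/491) = -1  (since 491 mod 8 = 3)
  reciprocity: (33/491) -> +(491/33)
  reduce: (29/33)
  reciprocity: (29/33) -> +(33/29)
  reduce: (4/29)
  pull out 2: (2/29) = -1  (since 29 mod 8 = 5)
  pull out 2: (2/29) = -1  (since 29 mod 8 = 5)
  (1/29) = 1
Product of signs = -1
(264/491) = -1

-1


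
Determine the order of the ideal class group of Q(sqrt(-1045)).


K = Q(sqrt(-1045)). d mod 4 = 3, so D = disc(K) = 4d = -4180
h(K) equals the number of primitive reduced positive-definite forms (a, b, c) = a*x^2 + b*x*y + c*y^2 with b^2 - 4ac = D,
where reduced means |b| <= a <= c, with b >= 0 whenever |b| = a or a = c, and primitive means gcd(a, b, c) = 1.
Reduced forces 3a^2 <= |D| = 4180, so 1 <= a <= 37; b must have the parity of D, and c = (b^2 - D)/(4a) must be an integer >= a.
Enumerate a = 1..37, b in [-a, a]:
  a=1: (1, 0, 1045)  [1]
  a=2: (2, 2, 523)  [1]
  a=3..4: none
  a=5: (5, 0, 209)  [1]
  a=6..9: none
  a=10: (10, 10, 107)  [1]
  a=11: (11, 0, 95)  [1]
  a=12..16: none
  a=17: (17, -6, 62), (17, 6, 62)  [2]
  a=18: none
  a=19: (19, 0, 55)  [1]
  a=20..21: none
  a=22: (22, 22, 53)  [1]
  a=23: (23, -12, 47), (23, 12, 47)  [2]
  a=24..28: none
  a=29: (29, -24, 41), (29, 24, 41)  [2]
  a=30: none
  a=31: (31, -6, 34), (31, 6, 34)  [2]
  a=32..36: none
  a=37: (37, 36, 37)  [1]
Total reduced forms: 1 + 1 + 1 + 1 + 1 + 2 + 1 + 1 + 2 + 2 + 2 + 1 = 16
h = 16

16


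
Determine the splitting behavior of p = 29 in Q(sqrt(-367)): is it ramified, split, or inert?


K = Q(sqrt(-367)). Since d mod 4 = 1, disc(K) = -367.
Check p | disc: -367 mod 29 = 10.
p does not divide disc. Compute Legendre symbol (d/p):
10^((29-1)/2) mod 29 = -1
(d/p) = -1, so p is inert: (p) stays prime with e=1, f=2, g=1.
Therefore p is inert.

inert


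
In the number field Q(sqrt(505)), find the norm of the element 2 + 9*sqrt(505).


N(a + b*sqrt(d)) = a^2 - d*b^2
= (2)^2 - (505)*(9)^2
= 4 - 40905
= -40901

-40901


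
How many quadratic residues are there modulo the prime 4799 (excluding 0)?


For prime p, the number of non-zero quadratic residues is (p-1)/2.
= (4799-1)/2
= 2399

2399


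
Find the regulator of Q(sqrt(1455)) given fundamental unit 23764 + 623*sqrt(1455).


epsilon = 23764 + 623*sqrt(1455)
= 47528.0000
R = ln(47528.0000)
= 10.7691

10.7691


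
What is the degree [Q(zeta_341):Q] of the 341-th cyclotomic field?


The degree equals Euler's totient phi(341).
341 = 11 * 31
phi(341) = 300

300


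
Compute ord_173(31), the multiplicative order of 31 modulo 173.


We want ord_173(31), the smallest k >= 1 with 31^k = 1 mod 173.
n = 173 = 173, phi(173) = 172; the order divides phi(n).
Divisors of 172: 1, 2, 4, 43, 86, 172
Repeated squaring mod 173: 31^1 = 31, 31^2 = 96, 31^4 = 47, 31^8 = 133, 31^16 = 43, 31^32 = 119, 31^64 = 148, 31^128 = 106
Test divisors in increasing order:
  k=1: 31^1 = 31 mod 173
  k=2: 31^2 = 96 mod 173
  k=4: 31^4 = 47 mod 173
  k=43: 31^43 = 119 * 133 * 96 * 31 = 172 mod 173
  k=86: 31^86 = 148 * 43 * 47 * 96 = 1 mod 173  <- first divisor giving 1
Order = 86

86


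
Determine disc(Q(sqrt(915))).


For K = Q(sqrt(d)) with d squarefree: disc(K) = d if d = 1 mod 4, and disc(K) = 4d if d = 2 or 3 mod 4.
Here d = 915, and d mod 4 = 3.
d = 3 mod 4, not 1 (O_K = Z[sqrt(d)]), so disc(K) = 4d = 4 * (915) = 3660

3660


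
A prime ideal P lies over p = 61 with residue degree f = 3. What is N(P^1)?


N(P^a) = p^(a*f)
= 61^(1*3)
= 61^3
= 226981

226981


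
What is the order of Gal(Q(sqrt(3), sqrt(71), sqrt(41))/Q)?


The 3 square roots of distinct primes are multiplicatively independent over Q,
so [K:Q] = 2^3 and Gal(K/Q) is isomorphic to (Z/2Z)^3.
|Gal| = 2^3 = 8

8


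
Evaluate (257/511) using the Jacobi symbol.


Compute (257/511) via quadratic reciprocity:
  reciprocity: (257/511) -> +(511/257)
  reduce: (254/257)
  pull out 2: (2/257) = +1  (since 257 mod 8 = 1)
  reciprocity: (127/257) -> +(257/127)
  reduce: (3/127)
  reciprocity: (3/127) -> -(127/3)
  reduce: (1/3)
  (1/3) = 1
Product of signs = -1

-1


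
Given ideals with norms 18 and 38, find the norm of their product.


N(IJ) = N(I) * N(J)
= 18 * 38
= 684

684


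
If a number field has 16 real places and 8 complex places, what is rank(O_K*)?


By Dirichlet's unit theorem:
rank = r1 + r2 - 1
= 16 + 8 - 1
= 23

23


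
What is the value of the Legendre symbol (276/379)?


p = 379 is prime, so compute (276/379) with the reciprocity algorithm (Jacobi-symbol steps: pull out 2s via (2/n), flip via reciprocity, reduce):
  pull out 2: (2/379) = -1  (since 379 mod 8 = 3)
  pull out 2: (2/379) = -1  (since 379 mod 8 = 3)
  reciprocity: (69/379) -> +(379/69)
  reduce: (34/69)
  pull out 2: (2/69) = -1  (since 69 mod 8 = 5)
  reciprocity: (17/69) -> +(69/17)
  reduce: (1/17)
  (1/17) = 1
Product of signs = -1
(276/379) = -1

-1


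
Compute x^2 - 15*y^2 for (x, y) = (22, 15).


x^2 - d*y^2
= 22^2 - 15*15^2
= 484 - 3375
= -2891

-2891


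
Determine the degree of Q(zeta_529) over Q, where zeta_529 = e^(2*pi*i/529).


The degree equals Euler's totient phi(529).
529 = 23^2
phi(529) = 506

506


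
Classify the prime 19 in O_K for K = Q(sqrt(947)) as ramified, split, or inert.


K = Q(sqrt(947)). Since d mod 4 = 3, disc(K) = 3788.
Check p | disc: 3788 mod 19 = 7.
p does not divide disc. Compute Legendre symbol (d/p):
16^((19-1)/2) mod 19 = 1
(d/p) = 1, so p splits: (p) = P*P' with e=1, f=1, g=2.
Therefore p is split.

split


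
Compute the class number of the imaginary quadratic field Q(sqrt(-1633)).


K = Q(sqrt(-1633)). d mod 4 = 3, so D = disc(K) = 4d = -6532
h(K) equals the number of primitive reduced positive-definite forms (a, b, c) = a*x^2 + b*x*y + c*y^2 with b^2 - 4ac = D,
where reduced means |b| <= a <= c, with b >= 0 whenever |b| = a or a = c, and primitive means gcd(a, b, c) = 1.
Reduced forces 3a^2 <= |D| = 6532, so 1 <= a <= 46; b must have the parity of D, and c = (b^2 - D)/(4a) must be an integer >= a.
Enumerate a = 1..46, b in [-a, a]:
  a=1: (1, 0, 1633)  [1]
  a=2: (2, 2, 817)  [1]
  a=3..16: none
  a=17: (17, -8, 97), (17, 8, 97)  [2]
  a=18: none
  a=19: (19, -2, 86), (19, 2, 86)  [2]
  a=20..22: none
  a=23: (23, 0, 71)  [1]
  a=24..28: none
  a=29: (29, -14, 58), (29, 14, 58)  [2]
  a=30: none
  a=31: (31, -28, 59), (31, 28, 59)  [2]
  a=32..33: none
  a=34: (34, -26, 53), (34, 26, 53)  [2]
  a=35..37: none
  a=38: (38, -2, 43), (38, 2, 43)  [2]
  a=39..45: none
  a=46: (46, 46, 47)  [1]
Total reduced forms: 1 + 1 + 2 + 2 + 1 + 2 + 2 + 2 + 2 + 1 = 16
h = 16

16


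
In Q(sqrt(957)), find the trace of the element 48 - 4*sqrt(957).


Tr(a + b*sqrt(d)) = (a + b*sqrt(d)) + (a - b*sqrt(d)) = 2a
= 2 * (48)
= 96

96


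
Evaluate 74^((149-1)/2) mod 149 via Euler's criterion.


p = 149 is prime and the exponent is (p-1)/2 = 74, so by Euler's criterion 74^74 = (74/149) = +1 or -1 mod 149.
Compute by square-and-multiply:
  74 = 64 + 8 + 2 (binary 1001010)
  Repeated squaring mod 149: 74^1 = 74, 74^2 = 112, 74^4 = 28, 74^8 = 39, 74^16 = 31, 74^32 = 67, 74^64 = 19
  74^74 = 74^64 * 74^8 * 74^2 = 19 * 39 * 112 mod 149
    19 * 39 = 741 = 145 mod 149
    145 * 112 = 16240 = 148 mod 149
  74^74 = 148 mod 149
Result 148 = p - 1 = -1 mod 149: 74 is a quadratic non-residue mod 149. As a residue in [0, p-1] the value is 148.
74^74 mod 149 = 148

148


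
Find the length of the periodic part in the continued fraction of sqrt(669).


Run the CF algorithm for sqrt(669).
a_0 = floor(sqrt(669)) = 25; set m_0=0, q_0=1.
Recurrence: m' = q*a - m,  q' = (d - m'^2)/q,  a' = floor((a_0 + m')/q').
  step 1: m=25, q=44, a=1
  step 2: m=19, q=7, a=6
  step 3: m=23, q=20, a=2
  step 4: m=17, q=19, a=2
  step 5: m=21, q=12, a=3
  step 6: m=15, q=37, a=1
  step 7: m=22, q=5, a=9
  step 8: m=23, q=28, a=1
  step 9: m=5, q=23, a=1
  step 10: m=18, q=15, a=2
  step 11: m=12, q=35, a=1
  step 12: m=23, q=4, a=12
  step 13: m=25, q=11, a=4
  step 14: m=19, q=28, a=1
  step 15: m=9, q=21, a=1
  step 16: m=12, q=25, a=1
  step 17: m=13, q=20, a=1
  step 18: m=7, q=31, a=1
  step 19: m=24, q=3, a=16
  step 20: m=24, q=31, a=1
  step 21: m=7, q=20, a=1
  step 22: m=13, q=25, a=1
  step 23: m=12, q=21, a=1
  step 24: m=9, q=28, a=1
  step 25: m=19, q=11, a=4
  step 26: m=25, q=4, a=12
  step 27: m=23, q=35, a=1
  step 28: m=12, q=15, a=2
  step 29: m=18, q=23, a=1
  step 30: m=5, q=28, a=1
  step 31: m=23, q=5, a=9
  step 32: m=22, q=37, a=1
  step 33: m=15, q=12, a=3
  step 34: m=21, q=19, a=2
  step 35: m=17, q=20, a=2
  step 36: m=23, q=7, a=6
  step 37: m=19, q=44, a=1
  step 38: m=25, q=1, a=50
a_38 = 2*a_0 = 50, so the period closes here.
sqrt(669) = [25; 1, 6, 2, 2, 3, 1, 9, 1, 1, 2, 1, 12, 4, 1, 1, 1, 1, 1, 16, 1, 1, 1, 1, 1, 4, 12, 1, 2, 1, 1, 9, 1, 3, 2, 2, 6, 1, 50]
Period length = 38

38


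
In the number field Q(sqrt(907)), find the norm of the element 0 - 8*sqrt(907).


N(a + b*sqrt(d)) = a^2 - d*b^2
= (0)^2 - (907)*(-8)^2
= 0 - 58048
= -58048

-58048


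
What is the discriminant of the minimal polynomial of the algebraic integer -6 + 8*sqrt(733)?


The element -6 + 8*sqrt(733) has minimal polynomial:
x^2 + 12*x - 46876
Discriminant = (12)^2 - 4*(-46876)
= 144 + 187504
= 187648

187648


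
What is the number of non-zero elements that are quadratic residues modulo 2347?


For prime p, the number of non-zero quadratic residues is (p-1)/2.
= (2347-1)/2
= 1173

1173


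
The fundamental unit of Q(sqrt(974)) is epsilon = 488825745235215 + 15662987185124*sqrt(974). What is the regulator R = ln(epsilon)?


epsilon = 488825745235215 + 15662987185124*sqrt(974)
= 9.7765e+14
R = ln(9.7765e+14)
= 34.5162

34.5162


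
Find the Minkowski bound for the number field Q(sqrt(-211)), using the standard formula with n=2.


d = -211, d mod 4 = 1, so disc(K) = d = -211; |disc(K)| = 211
Imaginary quadratic field, so n = 2, s = r2 = 1, r1 = 0
M = (n!/n^n) * (4/pi)^s * sqrt(|disc(K)|) = (2!/2^2) * (4/pi)^1 * sqrt(211)
= 0.5 * 1.273240 * 14.525839
= 9.2474

9.2474


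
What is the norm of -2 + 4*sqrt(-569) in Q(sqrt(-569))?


N(a + b*sqrt(d)) = a^2 - d*b^2
= (-2)^2 - (-569)*(4)^2
= 4 + 9104
= 9108

9108


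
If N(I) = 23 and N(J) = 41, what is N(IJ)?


N(IJ) = N(I) * N(J)
= 23 * 41
= 943

943


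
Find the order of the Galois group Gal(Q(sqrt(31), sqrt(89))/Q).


The 2 square roots of distinct primes are multiplicatively independent over Q,
so [K:Q] = 2^2 and Gal(K/Q) is isomorphic to (Z/2Z)^2.
|Gal| = 2^2 = 4

4


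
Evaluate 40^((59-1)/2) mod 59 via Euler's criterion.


p = 59 is prime and the exponent is (p-1)/2 = 29, so by Euler's criterion 40^29 = (40/59) = +1 or -1 mod 59.
Compute by square-and-multiply:
  29 = 16 + 8 + 4 + 1 (binary 11101)
  Repeated squaring mod 59: 40^1 = 40, 40^2 = 7, 40^4 = 49, 40^8 = 41, 40^16 = 29
  40^29 = 40^16 * 40^8 * 40^4 * 40^1 = 29 * 41 * 49 * 40 mod 59
    29 * 41 = 1189 = 9 mod 59
    9 * 49 = 441 = 28 mod 59
    28 * 40 = 1120 = 58 mod 59
  40^29 = 58 mod 59
Result 58 = p - 1 = -1 mod 59: 40 is a quadratic non-residue mod 59. As a residue in [0, p-1] the value is 58.
40^29 mod 59 = 58

58


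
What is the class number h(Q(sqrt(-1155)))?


K = Q(sqrt(-1155)). d mod 4 = 1, so D = disc(K) = d = -1155
h(K) equals the number of primitive reduced positive-definite forms (a, b, c) = a*x^2 + b*x*y + c*y^2 with b^2 - 4ac = D,
where reduced means |b| <= a <= c, with b >= 0 whenever |b| = a or a = c, and primitive means gcd(a, b, c) = 1.
Reduced forces 3a^2 <= |D| = 1155, so 1 <= a <= 19; b must have the parity of D, and c = (b^2 - D)/(4a) must be an integer >= a.
Enumerate a = 1..19, b in [-a, a]:
  a=1: (1, 1, 289)  [1]
  a=2: none
  a=3: (3, 3, 97)  [1]
  a=4: none
  a=5: (5, 5, 59)  [1]
  a=6: none
  a=7: (7, 7, 43)  [1]
  a=8..10: none
  a=11: (11, 11, 29)  [1]
  a=12..14: none
  a=15: (15, 15, 23)  [1]
  a=16: none
  a=17: (17, 1, 17)  [1]
  a=18: none
  a=19: (19, 17, 19)  [1]
Total reduced forms: 1 + 1 + 1 + 1 + 1 + 1 + 1 + 1 = 8
h = 8

8


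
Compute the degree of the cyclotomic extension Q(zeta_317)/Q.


The degree equals Euler's totient phi(317).
317 = 317
phi(317) = 316

316


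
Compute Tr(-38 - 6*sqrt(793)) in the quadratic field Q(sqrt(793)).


Tr(a + b*sqrt(d)) = (a + b*sqrt(d)) + (a - b*sqrt(d)) = 2a
= 2 * (-38)
= -76

-76


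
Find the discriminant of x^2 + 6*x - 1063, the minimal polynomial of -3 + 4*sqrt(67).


The element -3 + 4*sqrt(67) has minimal polynomial:
x^2 + 6*x - 1063
Discriminant = (6)^2 - 4*(-1063)
= 36 + 4252
= 4288

4288


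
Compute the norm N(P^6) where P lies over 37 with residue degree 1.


N(P^a) = p^(a*f)
= 37^(6*1)
= 37^6
= 2565726409

2565726409


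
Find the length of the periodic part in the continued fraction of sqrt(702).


Run the CF algorithm for sqrt(702).
a_0 = floor(sqrt(702)) = 26; set m_0=0, q_0=1.
Recurrence: m' = q*a - m,  q' = (d - m'^2)/q,  a' = floor((a_0 + m')/q').
  step 1: m=26, q=26, a=2
  step 2: m=26, q=1, a=52
a_2 = 2*a_0 = 52, so the period closes here.
sqrt(702) = [26; 2, 52]
Period length = 2

2


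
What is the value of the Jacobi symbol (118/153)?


Compute (118/153) via quadratic reciprocity:
  pull out 2: (2/153) = +1  (since 153 mod 8 = 1)
  reciprocity: (59/153) -> +(153/59)
  reduce: (35/59)
  reciprocity: (35/59) -> -(59/35)
  reduce: (24/35)
  pull out 2: (2/35) = -1  (since 35 mod 8 = 3)
  pull out 2: (2/35) = -1  (since 35 mod 8 = 3)
  pull out 2: (2/35) = -1  (since 35 mod 8 = 3)
  reciprocity: (3/35) -> -(35/3)
  reduce: (2/3)
  pull out 2: (2/3) = -1  (since 3 mod 8 = 3)
  (1/3) = 1
Product of signs = 1

1


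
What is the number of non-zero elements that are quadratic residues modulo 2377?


For prime p, the number of non-zero quadratic residues is (p-1)/2.
= (2377-1)/2
= 1188

1188


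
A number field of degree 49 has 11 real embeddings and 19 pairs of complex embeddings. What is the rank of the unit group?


By Dirichlet's unit theorem:
rank = r1 + r2 - 1
= 11 + 19 - 1
= 29

29


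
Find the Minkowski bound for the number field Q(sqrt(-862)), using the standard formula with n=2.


d = -862, d mod 4 = 2, so disc(K) = 4d = -3448; |disc(K)| = 3448
Imaginary quadratic field, so n = 2, s = r2 = 1, r1 = 0
M = (n!/n^n) * (4/pi)^s * sqrt(|disc(K)|) = (2!/2^2) * (4/pi)^1 * sqrt(3448)
= 0.5 * 1.273240 * 58.719673
= 37.3821

37.3821


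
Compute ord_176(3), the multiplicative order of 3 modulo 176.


We want ord_176(3), the smallest k >= 1 with 3^k = 1 mod 176.
n = 176 = 2^4 * 11, phi(176) = 80; the order divides phi(n).
Divisors of 80: 1, 2, 4, 5, 8, 10, 16, 20, 40, 80
Repeated squaring mod 176: 3^1 = 3, 3^2 = 9, 3^4 = 81, 3^8 = 49, 3^16 = 113, 3^32 = 97, 3^64 = 81
Test divisors in increasing order:
  k=1: 3^1 = 3 mod 176
  k=2: 3^2 = 9 mod 176
  k=4: 3^4 = 81 mod 176
  k=5: 3^5 = 81 * 3 = 67 mod 176
  k=8: 3^8 = 49 mod 176
  k=10: 3^10 = 49 * 9 = 89 mod 176
  k=16: 3^16 = 113 mod 176
  k=20: 3^20 = 113 * 81 = 1 mod 176  <- first divisor giving 1
Order = 20

20


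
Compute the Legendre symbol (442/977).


p = 977 is prime, so compute (442/977) with the reciprocity algorithm (Jacobi-symbol steps: pull out 2s via (2/n), flip via reciprocity, reduce):
  pull out 2: (2/977) = +1  (since 977 mod 8 = 1)
  reciprocity: (221/977) -> +(977/221)
  reduce: (93/221)
  reciprocity: (93/221) -> +(221/93)
  reduce: (35/93)
  reciprocity: (35/93) -> +(93/35)
  reduce: (23/35)
  reciprocity: (23/35) -> -(35/23)
  reduce: (12/23)
  pull out 2: (2/23) = +1  (since 23 mod 8 = 7)
  pull out 2: (2/23) = +1  (since 23 mod 8 = 7)
  reciprocity: (3/23) -> -(23/3)
  reduce: (2/3)
  pull out 2: (2/3) = -1  (since 3 mod 8 = 3)
  (1/3) = 1
Product of signs = -1
(442/977) = -1

-1


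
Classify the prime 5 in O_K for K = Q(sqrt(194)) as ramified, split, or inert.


K = Q(sqrt(194)). Since d mod 4 = 2, disc(K) = 776.
Check p | disc: 776 mod 5 = 1.
p does not divide disc. Compute Legendre symbol (d/p):
4^((5-1)/2) mod 5 = 1
(d/p) = 1, so p splits: (p) = P*P' with e=1, f=1, g=2.
Therefore p is split.

split


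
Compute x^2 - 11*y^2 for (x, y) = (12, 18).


x^2 - d*y^2
= 12^2 - 11*18^2
= 144 - 3564
= -3420

-3420


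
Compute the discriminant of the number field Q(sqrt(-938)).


For K = Q(sqrt(d)) with d squarefree: disc(K) = d if d = 1 mod 4, and disc(K) = 4d if d = 2 or 3 mod 4.
Here d = -938, and d mod 4 = 2.
d = 2 mod 4, not 1 (O_K = Z[sqrt(d)]), so disc(K) = 4d = 4 * (-938) = -3752

-3752


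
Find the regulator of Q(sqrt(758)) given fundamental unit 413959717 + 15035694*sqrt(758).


epsilon = 413959717 + 15035694*sqrt(758)
= 8.2792e+08
R = ln(8.2792e+08)
= 20.5344

20.5344


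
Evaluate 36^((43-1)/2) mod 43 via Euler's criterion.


p = 43 is prime and the exponent is (p-1)/2 = 21, so by Euler's criterion 36^21 = (36/43) = +1 or -1 mod 43.
Compute by square-and-multiply:
  21 = 16 + 4 + 1 (binary 10101)
  Repeated squaring mod 43: 36^1 = 36, 36^2 = 6, 36^4 = 36, 36^8 = 6, 36^16 = 36
  36^21 = 36^16 * 36^4 * 36^1 = 36 * 36 * 36 mod 43
    36 * 36 = 1296 = 6 mod 43
    6 * 36 = 216 = 1 mod 43
  36^21 = 1 mod 43
Result 1: 36 is a quadratic residue mod 43.
36^21 mod 43 = 1

1


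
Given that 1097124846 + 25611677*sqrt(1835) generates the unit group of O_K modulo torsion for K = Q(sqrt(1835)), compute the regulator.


epsilon = 1097124846 + 25611677*sqrt(1835)
= 2.1942e+09
R = ln(2.1942e+09)
= 21.5091

21.5091


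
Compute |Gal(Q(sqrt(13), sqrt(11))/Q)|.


The 2 square roots of distinct primes are multiplicatively independent over Q,
so [K:Q] = 2^2 and Gal(K/Q) is isomorphic to (Z/2Z)^2.
|Gal| = 2^2 = 4

4


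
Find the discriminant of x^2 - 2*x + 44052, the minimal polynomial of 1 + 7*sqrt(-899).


The element 1 + 7*sqrt(-899) has minimal polynomial:
x^2 - 2*x + 44052
Discriminant = (-2)^2 - 4*(44052)
= 4 - 176208
= -176204

-176204


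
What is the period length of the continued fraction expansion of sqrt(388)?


Run the CF algorithm for sqrt(388).
a_0 = floor(sqrt(388)) = 19; set m_0=0, q_0=1.
Recurrence: m' = q*a - m,  q' = (d - m'^2)/q,  a' = floor((a_0 + m')/q').
  step 1: m=19, q=27, a=1
  step 2: m=8, q=12, a=2
  step 3: m=16, q=11, a=3
  step 4: m=17, q=9, a=4
  step 5: m=19, q=3, a=12
  step 6: m=17, q=33, a=1
  step 7: m=16, q=4, a=8
  step 8: m=16, q=33, a=1
  step 9: m=17, q=3, a=12
  step 10: m=19, q=9, a=4
  step 11: m=17, q=11, a=3
  step 12: m=16, q=12, a=2
  step 13: m=8, q=27, a=1
  step 14: m=19, q=1, a=38
a_14 = 2*a_0 = 38, so the period closes here.
sqrt(388) = [19; 1, 2, 3, 4, 12, 1, 8, 1, 12, 4, 3, 2, 1, 38]
Period length = 14

14


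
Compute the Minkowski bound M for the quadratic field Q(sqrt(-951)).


d = -951, d mod 4 = 1, so disc(K) = d = -951; |disc(K)| = 951
Imaginary quadratic field, so n = 2, s = r2 = 1, r1 = 0
M = (n!/n^n) * (4/pi)^s * sqrt(|disc(K)|) = (2!/2^2) * (4/pi)^1 * sqrt(951)
= 0.5 * 1.273240 * 30.838288
= 19.6323

19.6323


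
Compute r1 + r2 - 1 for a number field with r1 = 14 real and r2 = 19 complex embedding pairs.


By Dirichlet's unit theorem:
rank = r1 + r2 - 1
= 14 + 19 - 1
= 32

32


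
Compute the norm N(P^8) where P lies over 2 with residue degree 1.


N(P^a) = p^(a*f)
= 2^(8*1)
= 2^8
= 256

256


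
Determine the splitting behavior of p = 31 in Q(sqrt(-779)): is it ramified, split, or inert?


K = Q(sqrt(-779)). Since d mod 4 = 1, disc(K) = -779.
Check p | disc: -779 mod 31 = 27.
p does not divide disc. Compute Legendre symbol (d/p):
27^((31-1)/2) mod 31 = -1
(d/p) = -1, so p is inert: (p) stays prime with e=1, f=2, g=1.
Therefore p is inert.

inert


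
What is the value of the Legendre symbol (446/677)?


p = 677 is prime, so compute (446/677) with the reciprocity algorithm (Jacobi-symbol steps: pull out 2s via (2/n), flip via reciprocity, reduce):
  pull out 2: (2/677) = -1  (since 677 mod 8 = 5)
  reciprocity: (223/677) -> +(677/223)
  reduce: (8/223)
  pull out 2: (2/223) = +1  (since 223 mod 8 = 7)
  pull out 2: (2/223) = +1  (since 223 mod 8 = 7)
  pull out 2: (2/223) = +1  (since 223 mod 8 = 7)
  (1/223) = 1
Product of signs = -1
(446/677) = -1

-1


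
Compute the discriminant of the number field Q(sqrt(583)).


For K = Q(sqrt(d)) with d squarefree: disc(K) = d if d = 1 mod 4, and disc(K) = 4d if d = 2 or 3 mod 4.
Here d = 583, and d mod 4 = 3.
d = 3 mod 4, not 1 (O_K = Z[sqrt(d)]), so disc(K) = 4d = 4 * (583) = 2332

2332


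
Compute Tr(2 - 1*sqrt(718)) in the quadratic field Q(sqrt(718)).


Tr(a + b*sqrt(d)) = (a + b*sqrt(d)) + (a - b*sqrt(d)) = 2a
= 2 * (2)
= 4

4


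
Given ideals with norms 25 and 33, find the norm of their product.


N(IJ) = N(I) * N(J)
= 25 * 33
= 825

825


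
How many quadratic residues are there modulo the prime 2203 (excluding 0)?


For prime p, the number of non-zero quadratic residues is (p-1)/2.
= (2203-1)/2
= 1101

1101


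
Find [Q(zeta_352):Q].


The degree equals Euler's totient phi(352).
352 = 2^5 * 11
phi(352) = 160

160


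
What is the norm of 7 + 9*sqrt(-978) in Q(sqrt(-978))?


N(a + b*sqrt(d)) = a^2 - d*b^2
= (7)^2 - (-978)*(9)^2
= 49 + 79218
= 79267

79267


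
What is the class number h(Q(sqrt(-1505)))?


K = Q(sqrt(-1505)). d mod 4 = 3, so D = disc(K) = 4d = -6020
h(K) equals the number of primitive reduced positive-definite forms (a, b, c) = a*x^2 + b*x*y + c*y^2 with b^2 - 4ac = D,
where reduced means |b| <= a <= c, with b >= 0 whenever |b| = a or a = c, and primitive means gcd(a, b, c) = 1.
Reduced forces 3a^2 <= |D| = 6020, so 1 <= a <= 44; b must have the parity of D, and c = (b^2 - D)/(4a) must be an integer >= a.
Enumerate a = 1..44, b in [-a, a]:
  a=1: (1, 0, 1505)  [1]
  a=2: (2, 2, 753)  [1]
  a=3: (3, -2, 502), (3, 2, 502)  [2]
  a=4: none
  a=5: (5, 0, 301)  [1]
  a=6: (6, -2, 251), (6, 2, 251)  [2]
  a=7: (7, 0, 215)  [1]
  a=8: none
  a=9: (9, -8, 169), (9, 8, 169)  [2]
  a=10: (10, 10, 153)  [1]
  a=11..12: none
  a=13: (13, -8, 117), (13, 8, 117)  [2]
  a=14: (14, 14, 111)  [1]
  a=15: (15, -10, 102), (15, 10, 102)  [2]
  a=16: none
  a=17: (17, -10, 90), (17, 10, 90)  [2]
  a=18: (18, -10, 85), (18, 10, 85)  [2]
  a=19..20: none
  a=21: (21, -14, 74), (21, 14, 74)  [2]
  a=22: none
  a=23: (23, -12, 67), (23, 12, 67)  [2]
  a=24..25: none
  a=26: (26, -18, 61), (26, 18, 61)  [2]
  a=27: (27, -26, 62), (27, 26, 62)  [2]
  a=28..29: none
  a=30: (30, -10, 51), (30, 10, 51)  [2]
  a=31: (31, -26, 54), (31, 26, 54)  [2]
  a=32..33: none
  a=34: (34, -10, 45), (34, 10, 45)  [2]
  a=35: (35, 0, 43)  [1]
  a=36: none
  a=37: (37, -14, 42), (37, 14, 42)  [2]
  a=38: none
  a=39: (39, -34, 46), (39, 8, 39), (39, 34, 46)  [3]
  a=40..44: none
Total reduced forms: 1 + 1 + 2 + 1 + 2 + 1 + 2 + 1 + 2 + 1 + 2 + 2 + 2 + 2 + 2 + 2 + 2 + 2 + 2 + 2 + 1 + 2 + 3 = 40
h = 40

40


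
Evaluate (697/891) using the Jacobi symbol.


Compute (697/891) via quadratic reciprocity:
  reciprocity: (697/891) -> +(891/697)
  reduce: (194/697)
  pull out 2: (2/697) = +1  (since 697 mod 8 = 1)
  reciprocity: (97/697) -> +(697/97)
  reduce: (18/97)
  pull out 2: (2/97) = +1  (since 97 mod 8 = 1)
  reciprocity: (9/97) -> +(97/9)
  reduce: (7/9)
  reciprocity: (7/9) -> +(9/7)
  reduce: (2/7)
  pull out 2: (2/7) = +1  (since 7 mod 8 = 7)
  (1/7) = 1
Product of signs = 1

1


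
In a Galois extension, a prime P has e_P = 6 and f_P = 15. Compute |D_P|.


|D_P| = e * f
= 6 * 15
= 90

90


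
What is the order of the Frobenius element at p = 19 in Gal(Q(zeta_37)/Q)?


The Frobenius at p in Gal(Q(zeta_n)/Q) = (Z/nZ)* is the class of p, so its order is ord_37(19), the smallest k >= 1 with 19^k = 1 mod 37.
n = 37 = 37, phi(37) = 36; the order divides phi(n).
Divisors of 36: 1, 2, 3, 4, 6, 9, 12, 18, 36
Repeated squaring mod 37: 19^1 = 19, 19^2 = 28, 19^4 = 7, 19^8 = 12, 19^16 = 33, 19^32 = 16
Test divisors in increasing order:
  k=1: 19^1 = 19 mod 37
  k=2: 19^2 = 28 mod 37
  k=3: 19^3 = 28 * 19 = 14 mod 37
  k=4: 19^4 = 7 mod 37
  k=6: 19^6 = 7 * 28 = 11 mod 37
  k=9: 19^9 = 12 * 19 = 6 mod 37
  k=12: 19^12 = 12 * 7 = 10 mod 37
  k=18: 19^18 = 33 * 28 = 36 mod 37
  k=36: 19^36 = 16 * 7 = 1 mod 37  <- first divisor giving 1
Order = 36

36
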